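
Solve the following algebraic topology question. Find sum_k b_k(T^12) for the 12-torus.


b_k(T^12) = C(12,k), so the sum over k is sum_k C(12,k) = 2^12.
Total = 2^12 = 4096

4096


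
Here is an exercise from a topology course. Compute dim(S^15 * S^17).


Join of spheres: S^m * S^n = S^{m+n+1}.
dim = 15 + 17 + 1 = 33

33


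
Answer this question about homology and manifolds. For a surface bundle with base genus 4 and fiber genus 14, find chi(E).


For a fiber bundle F -> E -> B (with CW structure): chi(E) = chi(B) * chi(F).
chi(Sigma_4) = -6, chi(Sigma_14) = -26.
chi(E) = (-6) * (-26) = 156

156


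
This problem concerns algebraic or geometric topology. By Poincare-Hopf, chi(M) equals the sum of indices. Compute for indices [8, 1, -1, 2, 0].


Poincare-Hopf: chi(M) = sum of indices of zeros.
chi = (8) + (1) + (-1) + (2) + (0) = 10

10


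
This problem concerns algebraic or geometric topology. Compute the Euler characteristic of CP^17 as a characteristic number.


For any closed oriented manifold, <e(TM),[M]> = chi(M).
chi(CP^17) = 17+1 = 18

18


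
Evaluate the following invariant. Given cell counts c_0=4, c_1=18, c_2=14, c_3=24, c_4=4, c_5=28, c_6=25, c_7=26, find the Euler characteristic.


chi = sum_k (-1)^k c_k.
= (-1)^0*4 + (-1)^1*18 + (-1)^2*14 + (-1)^3*24 + (-1)^4*4 + (-1)^5*28 + (-1)^6*25 + (-1)^7*26
= (4) + (-18) + (14) + (-24) + (4) + (-28) + (25) + (-26)
= -49

-49


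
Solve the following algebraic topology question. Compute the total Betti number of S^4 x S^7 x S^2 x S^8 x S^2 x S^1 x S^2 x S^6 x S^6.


Total Betti number is multiplicative under products.
Each S^d (d>=1) has total Betti number 2.
There are 9 sphere factors.
Total = 2^9 = 512

512


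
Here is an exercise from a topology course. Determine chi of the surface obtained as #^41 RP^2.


For a non-orientable closed surface with k crosscaps: chi = 2 - k.
Here k = 41.
chi = 2 - 41 = -39

-39


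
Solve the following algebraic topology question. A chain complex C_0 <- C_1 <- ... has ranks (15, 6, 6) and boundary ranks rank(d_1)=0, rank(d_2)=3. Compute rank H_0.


rank H_k = rank(ker d_k) - rank(im d_{k+1}).
rank(ker d_0) = rank(C_0) - rank(d_0) = 15 - 0 = 15.
rank(im d_{0+1}) = 0.
rank H_0 = 15 - 0 = 15

15


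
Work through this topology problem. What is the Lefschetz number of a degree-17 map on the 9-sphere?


On S^9: L(f) = tr(f_0*) + (-1)^9 tr(f_9*) = 1 + (-1)^9 * deg(f).
L(f) = 1 + (-1)^9 * 17 = 1 + -17 = -16

-16


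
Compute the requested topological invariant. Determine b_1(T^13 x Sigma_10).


pi_1(A x B) = pi_1(A) x pi_1(B); rank of abelianization = b_1.
b_1(T^13) = 13, b_1(Sigma_10) = 2*10 = 20.
b_1(product) = 13 + 20 = 33

33


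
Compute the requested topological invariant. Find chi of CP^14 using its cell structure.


CP^14 has one cell in each even dimension 0, 2, ..., 2*14 (14+1 cells total).
All cells are even-dimensional, so chi = number of cells.
chi = 14 + 1 = 15

15


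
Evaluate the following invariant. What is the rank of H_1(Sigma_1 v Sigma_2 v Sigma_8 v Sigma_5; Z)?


For a wedge X v Y: reduced H_k(X v Y) = H_k(X) + H_k(Y).
Each Sigma_g contributes b_1 = 2g.
b_1 = 2 + 4 + 16 + 10 = 32

32


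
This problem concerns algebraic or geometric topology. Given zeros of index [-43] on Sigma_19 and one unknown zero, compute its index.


Poincare-Hopf: sum of indices = chi(M).
chi(Sigma_19) = 2 - 2*19 = -36.
Sum of known indices = -43.
x = chi - (sum known) = -36 - (-43) = 7

7


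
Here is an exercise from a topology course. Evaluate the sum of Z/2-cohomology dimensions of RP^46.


H^k(RP^46; Z/2) = Z/2 for each 0 <= k <= 46.
Total dimension = 46 + 1 = 47

47


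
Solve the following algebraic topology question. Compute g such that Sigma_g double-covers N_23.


chi(N_23) = 2 - 23 = -21.
Double cover: chi(Sigma_g) = 2 * chi(N_23) = 2*(-21) = -42.
2 - 2g = -42, so g = (2 - (-42))/2 = 44/2 = 22

22


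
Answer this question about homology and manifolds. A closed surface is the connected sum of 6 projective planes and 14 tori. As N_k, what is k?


Since a >= 1, the sum is non-orientable; each T^2 can be replaced by RP^2 # RP^2 (since T^2#RP^2 = 3RP^2).
Total crosscaps k = 6 + 2*14 = 34.
Check via chi: chi = 6*1 + 14*0 - (6+14-1)*2 = -32 = 2 - k = -32. Consistent.

34


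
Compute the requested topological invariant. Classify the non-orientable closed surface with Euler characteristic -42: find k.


chi = 2 - k for closed non-orientable surfaces with k crosscaps.
-42 = 2 - k
k = 2 - (-42) = 44

44


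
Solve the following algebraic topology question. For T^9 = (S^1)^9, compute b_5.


By the Kunneth formula, b_k(T^n) = C(n,k).
b_5(T^9) = C(9,5).
C(9,5) = 9!/(5!*4!) = 126

126


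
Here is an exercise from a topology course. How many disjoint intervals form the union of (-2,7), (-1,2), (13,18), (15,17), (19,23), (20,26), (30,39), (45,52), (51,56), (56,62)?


Sort and merge overlapping open intervals.
Merged: (-2,7), (13,18), (19,26), (30,39), (45,56), (56,62).
Number of components = 6

6


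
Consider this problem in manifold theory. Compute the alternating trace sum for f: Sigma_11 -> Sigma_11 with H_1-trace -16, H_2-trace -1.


L(f) = tr(f_0*) - tr(f_1*) + tr(f_2*).
= 1 - (-16) + (-1)
= 16

16


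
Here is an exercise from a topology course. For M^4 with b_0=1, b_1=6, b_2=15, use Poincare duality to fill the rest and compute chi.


By Poincare duality b_k = b_{4-k}, so full Betti numbers: b_0=1, b_1=6, b_2=15, b_3=6, b_4=1.
chi = sum (-1)^k b_k = 5

5


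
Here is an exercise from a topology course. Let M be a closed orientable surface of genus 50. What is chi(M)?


For a closed orientable surface of genus g: chi = 2 - 2g.
Here g = 50.
chi = 2 - 2*50 = 2 - 100 = -98

-98


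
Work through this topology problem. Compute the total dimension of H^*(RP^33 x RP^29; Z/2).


dim H^*(RP^n; Z/2) = n+1 (one Z/2 in each degree 0..n).
Total Betti number is multiplicative.
Total = (33+1) * (29+1) = 34 * 30 = 1020

1020


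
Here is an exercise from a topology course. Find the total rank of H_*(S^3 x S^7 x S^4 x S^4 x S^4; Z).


Total Betti number is multiplicative under products.
Each S^d (d>=1) has total Betti number 2.
There are 5 sphere factors.
Total = 2^5 = 32

32


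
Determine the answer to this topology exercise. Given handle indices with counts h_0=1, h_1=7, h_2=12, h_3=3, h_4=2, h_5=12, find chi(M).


Handles of index k contribute (-1)^k to chi (same as CW cells).
chi = (1) + (-7) + (12) + (-3) + (2) + (-12) = -7

-7


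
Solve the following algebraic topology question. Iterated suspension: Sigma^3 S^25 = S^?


Each suspension raises dimension by 1: Sigma S^n = S^{n+1}.
Sigma^3 S^25 = S^{25+3} = S^28

28


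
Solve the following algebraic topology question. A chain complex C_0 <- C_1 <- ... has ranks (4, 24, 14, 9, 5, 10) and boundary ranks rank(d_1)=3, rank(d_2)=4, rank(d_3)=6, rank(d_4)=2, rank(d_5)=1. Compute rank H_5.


rank H_k = rank(ker d_k) - rank(im d_{k+1}).
rank(ker d_5) = rank(C_5) - rank(d_5) = 10 - 1 = 9.
rank(im d_{5+1}) = 0.
rank H_5 = 9 - 0 = 9

9


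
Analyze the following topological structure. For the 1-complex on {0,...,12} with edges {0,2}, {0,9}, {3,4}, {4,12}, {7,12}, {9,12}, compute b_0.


Run DFS/union-find over 13 vertices.
V = 13, E = 6.
Number of components = 7

7


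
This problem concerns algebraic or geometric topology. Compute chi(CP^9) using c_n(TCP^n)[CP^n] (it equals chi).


For any closed oriented manifold, <e(TM),[M]> = chi(M).
chi(CP^9) = 9+1 = 10

10


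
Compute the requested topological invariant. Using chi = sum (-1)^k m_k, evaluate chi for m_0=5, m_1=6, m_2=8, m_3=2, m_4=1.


Morse theory: chi(M) = sum_k (-1)^k m_k where m_k = #(index-k critical points).
= (5) + (-6) + (8) + (-2) + (1) = 6

6


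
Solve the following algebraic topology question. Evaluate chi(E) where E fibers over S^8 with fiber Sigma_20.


chi(S^8) = 2 (n even), chi(Sigma_20) = 2 - 2*20 = -38.
chi(E) = 2 * (-38) = -76

-76


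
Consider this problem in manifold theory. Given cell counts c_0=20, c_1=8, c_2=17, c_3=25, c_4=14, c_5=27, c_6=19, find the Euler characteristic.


chi = sum_k (-1)^k c_k.
= (-1)^0*20 + (-1)^1*8 + (-1)^2*17 + (-1)^3*25 + (-1)^4*14 + (-1)^5*27 + (-1)^6*19
= (20) + (-8) + (17) + (-25) + (14) + (-27) + (19)
= 10

10


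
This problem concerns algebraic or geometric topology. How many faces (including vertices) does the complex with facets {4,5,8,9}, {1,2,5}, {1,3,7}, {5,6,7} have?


Each maximal simplex on m vertices has 2^m - 1 nonempty faces.
Take the union (dedupe shared faces).
Total distinct faces = 32

32


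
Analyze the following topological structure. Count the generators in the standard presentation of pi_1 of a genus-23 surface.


Standard presentation: pi_1(Sigma_g) = <a_1,b_1,...,a_g,b_g | [a_1,b_1]...[a_g,b_g] = 1>.
Number of generators = 2g = 2*23 = 46

46


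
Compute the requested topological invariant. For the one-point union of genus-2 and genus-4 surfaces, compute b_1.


For a wedge: H_1(A v B) = H_1(A) + H_1(B).
b_1(Sigma_2) = 4, b_1(Sigma_4) = 8.
b_1 = 4 + 8 = 12

12


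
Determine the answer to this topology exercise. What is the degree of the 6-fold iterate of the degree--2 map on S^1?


deg(f) = -2. Degree is multiplicative: deg(f^6) = (deg f)^6.
deg(f^6) = (-2)^6 = 64

64


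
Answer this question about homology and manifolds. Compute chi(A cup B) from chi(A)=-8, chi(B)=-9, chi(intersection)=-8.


chi(A cup B) = chi(A) + chi(B) - chi(A cap B)
= -8 + (-9) - (-8)
= -9

-9


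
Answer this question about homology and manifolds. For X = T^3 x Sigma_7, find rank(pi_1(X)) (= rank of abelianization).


pi_1(A x B) = pi_1(A) x pi_1(B); rank of abelianization = b_1.
b_1(T^3) = 3, b_1(Sigma_7) = 2*7 = 14.
b_1(product) = 3 + 14 = 17

17


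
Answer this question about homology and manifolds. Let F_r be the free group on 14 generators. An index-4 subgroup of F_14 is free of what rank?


Nielsen-Schreier: an index-n subgroup of F_r is free of rank 1 + n(r-1).
Equivalently: chi(cover) = n*chi(base); chi(vee_r S^1) = 1 - 14 = -13.
chi(E) = 4*(-13) = -52; rank = 1 - chi(E) = 1 - (-52) = 53.
rank = 1 + 4*(14-1) = 1 + 52 = 53

53


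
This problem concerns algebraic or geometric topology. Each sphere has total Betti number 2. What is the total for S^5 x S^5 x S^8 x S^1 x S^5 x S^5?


Total Betti number is multiplicative under products.
Each S^d (d>=1) has total Betti number 2.
There are 6 sphere factors.
Total = 2^6 = 64

64


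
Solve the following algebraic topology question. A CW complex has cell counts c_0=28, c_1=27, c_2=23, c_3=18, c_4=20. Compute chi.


chi = sum_k (-1)^k c_k.
= (-1)^0*28 + (-1)^1*27 + (-1)^2*23 + (-1)^3*18 + (-1)^4*20
= (28) + (-27) + (23) + (-18) + (20)
= 26

26


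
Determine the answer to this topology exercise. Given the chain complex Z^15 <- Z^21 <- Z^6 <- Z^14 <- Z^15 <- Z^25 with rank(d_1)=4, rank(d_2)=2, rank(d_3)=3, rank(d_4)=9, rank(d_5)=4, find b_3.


rank H_k = rank(ker d_k) - rank(im d_{k+1}).
rank(ker d_3) = rank(C_3) - rank(d_3) = 14 - 3 = 11.
rank(im d_{3+1}) = 9.
rank H_3 = 11 - 9 = 2

2


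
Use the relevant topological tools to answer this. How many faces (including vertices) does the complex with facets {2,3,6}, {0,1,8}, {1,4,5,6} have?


Each maximal simplex on m vertices has 2^m - 1 nonempty faces.
Take the union (dedupe shared faces).
Total distinct faces = 27

27


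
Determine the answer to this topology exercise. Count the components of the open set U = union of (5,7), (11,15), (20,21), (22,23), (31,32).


Sort and merge overlapping open intervals.
Merged: (5,7), (11,15), (20,21), (22,23), (31,32).
Number of components = 5

5


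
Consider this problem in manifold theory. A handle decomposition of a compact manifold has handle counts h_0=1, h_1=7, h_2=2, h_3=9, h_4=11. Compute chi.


Handles of index k contribute (-1)^k to chi (same as CW cells).
chi = (1) + (-7) + (2) + (-9) + (11) = -2

-2


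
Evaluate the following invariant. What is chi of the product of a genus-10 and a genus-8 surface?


chi(Sigma_10) = 2 - 2*10 = -18
chi(Sigma_8) = 2 - 2*8 = -14
chi(product) = (-18) * (-14) = 252

252


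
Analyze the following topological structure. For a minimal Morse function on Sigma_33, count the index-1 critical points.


A perfect Morse function has m_k = b_k.
For Sigma_33: b_0=1, b_1=2g=66, b_2=1.
Saddles m_1 = 2g = 66

66


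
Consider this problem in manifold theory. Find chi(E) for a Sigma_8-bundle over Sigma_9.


For a fiber bundle F -> E -> B (with CW structure): chi(E) = chi(B) * chi(F).
chi(Sigma_9) = -16, chi(Sigma_8) = -14.
chi(E) = (-16) * (-14) = 224

224


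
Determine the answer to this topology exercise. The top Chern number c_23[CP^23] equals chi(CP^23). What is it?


For any closed oriented manifold, <e(TM),[M]> = chi(M).
chi(CP^23) = 23+1 = 24

24


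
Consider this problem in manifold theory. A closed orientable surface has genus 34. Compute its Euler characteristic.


For a closed orientable surface of genus g: chi = 2 - 2g.
Here g = 34.
chi = 2 - 2*34 = 2 - 68 = -66

-66


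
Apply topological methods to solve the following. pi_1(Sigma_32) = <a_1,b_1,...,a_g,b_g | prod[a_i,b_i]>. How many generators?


Standard presentation: pi_1(Sigma_g) = <a_1,b_1,...,a_g,b_g | [a_1,b_1]...[a_g,b_g] = 1>.
Number of generators = 2g = 2*32 = 64

64


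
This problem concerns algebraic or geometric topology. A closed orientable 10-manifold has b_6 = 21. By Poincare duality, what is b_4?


Poincare duality for closed orientable n-manifolds: b_k = b_{n-k}.
Here n = 10, so b_4 = b_6 = 21

21


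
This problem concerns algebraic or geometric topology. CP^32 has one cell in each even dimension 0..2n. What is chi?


CP^32 has one cell in each even dimension 0, 2, ..., 2*32 (32+1 cells total).
All cells are even-dimensional, so chi = number of cells.
chi = 32 + 1 = 33

33


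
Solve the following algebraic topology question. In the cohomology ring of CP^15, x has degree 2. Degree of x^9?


|x| = 2 in H^*(CP^n).
|x^9| = 9 * |x| = 9 * 2 = 18

18


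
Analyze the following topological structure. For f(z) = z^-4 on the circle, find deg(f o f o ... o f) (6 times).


deg(f) = -4. Degree is multiplicative: deg(f^6) = (deg f)^6.
deg(f^6) = (-4)^6 = 4096

4096


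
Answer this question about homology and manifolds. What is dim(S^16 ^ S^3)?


S^m ^ S^n = S^{m+n}.
k = 16 + 3 = 19

19


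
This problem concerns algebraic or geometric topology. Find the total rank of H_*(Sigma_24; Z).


For Sigma_24: b_0 = 1, b_1 = 2g = 48, b_2 = 1.
Total = 1 + 48 + 1 = 50

50


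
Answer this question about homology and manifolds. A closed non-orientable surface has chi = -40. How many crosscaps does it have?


chi = 2 - k for closed non-orientable surfaces with k crosscaps.
-40 = 2 - k
k = 2 - (-40) = 42

42


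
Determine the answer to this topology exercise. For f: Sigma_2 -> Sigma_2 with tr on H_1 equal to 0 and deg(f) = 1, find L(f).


L(f) = tr(f_0*) - tr(f_1*) + tr(f_2*).
= 1 - (0) + (1)
= 2

2


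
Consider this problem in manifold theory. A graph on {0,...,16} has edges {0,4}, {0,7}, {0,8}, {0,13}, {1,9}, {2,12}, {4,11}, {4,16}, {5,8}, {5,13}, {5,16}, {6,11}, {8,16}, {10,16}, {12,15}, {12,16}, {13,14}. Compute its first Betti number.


b_1 = E - V + (number of components).
E = 17, V = 17, components = 3.
b_1 = 17 - 17 + 3 = 3

3


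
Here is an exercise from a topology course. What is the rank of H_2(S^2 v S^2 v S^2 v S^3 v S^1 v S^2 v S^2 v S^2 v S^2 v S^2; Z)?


For a wedge of spheres, H_k (k>0) is free on one generator per sphere of dimension k.
Spheres of dimension 2: count = 8.
b_2 = 8

8


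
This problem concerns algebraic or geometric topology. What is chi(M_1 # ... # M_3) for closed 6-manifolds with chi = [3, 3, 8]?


For n-manifolds: chi(A#B) = chi(A) + chi(B) - chi(S^6).
chi(S^6) = 1 + (-1)^6 = 2.
chi(#) = (sum chi_i) - (3-1)*chi(S^6) = 14 - 2*2 = 10

10


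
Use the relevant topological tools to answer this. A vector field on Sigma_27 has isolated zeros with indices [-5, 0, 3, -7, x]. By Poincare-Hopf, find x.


Poincare-Hopf: sum of indices = chi(M).
chi(Sigma_27) = 2 - 2*27 = -52.
Sum of known indices = -9.
x = chi - (sum known) = -52 - (-9) = -43

-43


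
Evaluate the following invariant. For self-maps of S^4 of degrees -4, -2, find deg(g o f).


Degree is multiplicative under composition: deg(g o f) = deg(g) * deg(f).
= -2 * -4 = 8

8


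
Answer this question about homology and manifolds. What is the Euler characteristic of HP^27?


HP^27 has one cell in each dimension 0, 4, ..., 4*27 (27+1 cells, all even-dim).
chi = 27 + 1 = 28

28


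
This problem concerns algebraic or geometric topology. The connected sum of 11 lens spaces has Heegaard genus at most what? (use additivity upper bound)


Heegaard genus satisfies g(A#B) <= g(A) + g(B).
Each lens space has g = 1.
Upper bound: 11 * 1 = 11

11


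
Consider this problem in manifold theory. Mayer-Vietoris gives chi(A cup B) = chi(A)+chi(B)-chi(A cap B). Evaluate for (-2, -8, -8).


chi(A cup B) = chi(A) + chi(B) - chi(A cap B)
= -2 + (-8) - (-8)
= -2

-2


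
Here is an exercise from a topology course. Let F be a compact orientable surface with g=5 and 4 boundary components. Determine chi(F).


For a compact orientable surface with genus g and b boundary components: chi = 2 - 2g - b.
chi = 2 - 2*5 - 4 = 2 - 10 - 4 = -12

-12


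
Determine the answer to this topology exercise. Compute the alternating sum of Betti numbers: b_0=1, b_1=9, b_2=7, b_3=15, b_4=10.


chi = sum_k (-1)^k b_k.
= (1) + (-9) + (7) + (-15) + (10)
= -6

-6


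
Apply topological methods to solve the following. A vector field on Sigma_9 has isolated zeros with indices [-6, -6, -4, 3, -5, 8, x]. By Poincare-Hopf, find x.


Poincare-Hopf: sum of indices = chi(M).
chi(Sigma_9) = 2 - 2*9 = -16.
Sum of known indices = -10.
x = chi - (sum known) = -16 - (-10) = -6

-6


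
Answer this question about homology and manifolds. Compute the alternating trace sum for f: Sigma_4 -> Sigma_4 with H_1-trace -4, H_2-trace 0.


L(f) = tr(f_0*) - tr(f_1*) + tr(f_2*).
= 1 - (-4) + (0)
= 5

5


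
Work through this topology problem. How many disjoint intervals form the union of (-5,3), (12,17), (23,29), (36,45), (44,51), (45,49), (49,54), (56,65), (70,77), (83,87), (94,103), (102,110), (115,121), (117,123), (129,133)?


Sort and merge overlapping open intervals.
Merged: (-5,3), (12,17), (23,29), (36,54), (56,65), (70,77), (83,87), (94,110), (115,123), (129,133).
Number of components = 10

10


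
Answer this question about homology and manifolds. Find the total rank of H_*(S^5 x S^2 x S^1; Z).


Total Betti number is multiplicative under products.
Each S^d (d>=1) has total Betti number 2.
There are 3 sphere factors.
Total = 2^3 = 8

8


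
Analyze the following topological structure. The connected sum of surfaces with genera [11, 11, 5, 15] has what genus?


Genus is additive under connected sum of orientable surfaces.
g = 11 + 11 + 5 + 15 = 42

42


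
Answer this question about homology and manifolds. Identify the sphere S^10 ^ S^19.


S^m ^ S^n = S^{m+n}.
k = 10 + 19 = 29

29


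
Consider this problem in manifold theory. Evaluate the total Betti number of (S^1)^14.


b_k(T^14) = C(14,k), so the sum over k is sum_k C(14,k) = 2^14.
Total = 2^14 = 16384

16384


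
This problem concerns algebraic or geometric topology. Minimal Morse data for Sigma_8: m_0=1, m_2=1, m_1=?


A perfect Morse function has m_k = b_k.
For Sigma_8: b_0=1, b_1=2g=16, b_2=1.
Saddles m_1 = 2g = 16

16


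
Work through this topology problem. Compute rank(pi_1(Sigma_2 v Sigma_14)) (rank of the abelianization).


For a wedge: H_1(A v B) = H_1(A) + H_1(B).
b_1(Sigma_2) = 4, b_1(Sigma_14) = 28.
b_1 = 4 + 28 = 32

32


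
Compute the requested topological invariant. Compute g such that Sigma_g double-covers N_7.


chi(N_7) = 2 - 7 = -5.
Double cover: chi(Sigma_g) = 2 * chi(N_7) = 2*(-5) = -10.
2 - 2g = -10, so g = (2 - (-10))/2 = 12/2 = 6

6


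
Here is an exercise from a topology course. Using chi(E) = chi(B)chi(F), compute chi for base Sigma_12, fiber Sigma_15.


For a fiber bundle F -> E -> B (with CW structure): chi(E) = chi(B) * chi(F).
chi(Sigma_12) = -22, chi(Sigma_15) = -28.
chi(E) = (-22) * (-28) = 616

616


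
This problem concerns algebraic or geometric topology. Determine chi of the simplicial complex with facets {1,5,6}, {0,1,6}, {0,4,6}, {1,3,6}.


Enumerate all faces; f-vector: f_0=6, f_1=9, f_2=4.
chi = sum (-1)^k f_k = 1

1


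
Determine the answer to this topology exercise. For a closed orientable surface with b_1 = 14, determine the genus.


For a closed orientable surface: b_1 = 2g.
14 = 2g
g = 14 / 2 = 7

7


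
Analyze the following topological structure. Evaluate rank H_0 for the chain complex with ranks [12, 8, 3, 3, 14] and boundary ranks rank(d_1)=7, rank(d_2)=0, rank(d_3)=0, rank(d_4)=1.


rank H_k = rank(ker d_k) - rank(im d_{k+1}).
rank(ker d_0) = rank(C_0) - rank(d_0) = 12 - 0 = 12.
rank(im d_{0+1}) = 7.
rank H_0 = 12 - 7 = 5

5


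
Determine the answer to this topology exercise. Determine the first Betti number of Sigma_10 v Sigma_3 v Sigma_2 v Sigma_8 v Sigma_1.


For a wedge X v Y: reduced H_k(X v Y) = H_k(X) + H_k(Y).
Each Sigma_g contributes b_1 = 2g.
b_1 = 20 + 6 + 4 + 16 + 2 = 48

48


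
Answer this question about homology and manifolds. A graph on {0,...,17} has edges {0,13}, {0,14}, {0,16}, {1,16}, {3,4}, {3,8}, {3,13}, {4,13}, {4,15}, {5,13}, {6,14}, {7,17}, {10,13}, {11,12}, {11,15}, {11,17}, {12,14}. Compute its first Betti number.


b_1 = E - V + (number of components).
E = 17, V = 18, components = 3.
b_1 = 17 - 18 + 3 = 2

2


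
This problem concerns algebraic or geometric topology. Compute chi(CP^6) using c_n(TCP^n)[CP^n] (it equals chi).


For any closed oriented manifold, <e(TM),[M]> = chi(M).
chi(CP^6) = 6+1 = 7

7


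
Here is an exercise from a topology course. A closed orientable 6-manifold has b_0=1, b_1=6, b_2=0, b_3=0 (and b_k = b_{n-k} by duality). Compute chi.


By Poincare duality b_k = b_{6-k}, so full Betti numbers: b_0=1, b_1=6, b_2=0, b_3=0, b_4=0, b_5=6, b_6=1.
chi = sum (-1)^k b_k = -10

-10


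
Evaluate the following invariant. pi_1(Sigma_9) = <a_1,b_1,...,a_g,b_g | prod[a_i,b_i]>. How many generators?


Standard presentation: pi_1(Sigma_g) = <a_1,b_1,...,a_g,b_g | [a_1,b_1]...[a_g,b_g] = 1>.
Number of generators = 2g = 2*9 = 18

18


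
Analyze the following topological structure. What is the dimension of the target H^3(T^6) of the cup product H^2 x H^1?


Cup product: H^p x H^q -> H^{p+q}; here p+q = 2+1 = 3.
rank H^k(T^n) = C(n,k).
C(6,3) = 20

20


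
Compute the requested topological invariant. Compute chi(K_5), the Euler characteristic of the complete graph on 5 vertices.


K_5: V = 5, E = C(5,2) = 10.
chi = V - E = 5 - 10 = -5

-5


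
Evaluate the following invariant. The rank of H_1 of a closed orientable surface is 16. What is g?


For a closed orientable surface: b_1 = 2g.
16 = 2g
g = 16 / 2 = 8

8


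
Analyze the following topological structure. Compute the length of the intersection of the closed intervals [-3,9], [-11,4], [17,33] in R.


Intersection = [max(a_i), min(b_i)] = [17, 4].
Since 17 > 4, the intersection is empty.
Length = 0

0


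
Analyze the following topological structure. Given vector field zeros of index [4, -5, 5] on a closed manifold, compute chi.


Poincare-Hopf: chi(M) = sum of indices of zeros.
chi = (4) + (-5) + (5) = 4

4


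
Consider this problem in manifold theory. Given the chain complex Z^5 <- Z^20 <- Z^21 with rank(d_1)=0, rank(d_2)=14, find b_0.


rank H_k = rank(ker d_k) - rank(im d_{k+1}).
rank(ker d_0) = rank(C_0) - rank(d_0) = 5 - 0 = 5.
rank(im d_{0+1}) = 0.
rank H_0 = 5 - 0 = 5

5


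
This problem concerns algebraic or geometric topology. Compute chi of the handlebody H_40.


A genus-g handlebody deformation retracts to a wedge of g circles.
chi(vee_g S^1) = 1 - g.
chi(H_40) = 1 - 40 = -39

-39


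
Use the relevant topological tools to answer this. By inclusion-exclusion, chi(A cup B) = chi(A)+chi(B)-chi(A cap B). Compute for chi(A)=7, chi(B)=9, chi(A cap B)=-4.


chi(A cup B) = chi(A) + chi(B) - chi(A cap B)
= 7 + (9) - (-4)
= 20

20


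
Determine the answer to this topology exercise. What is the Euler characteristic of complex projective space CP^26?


CP^26 has one cell in each even dimension 0, 2, ..., 2*26 (26+1 cells total).
All cells are even-dimensional, so chi = number of cells.
chi = 26 + 1 = 27

27


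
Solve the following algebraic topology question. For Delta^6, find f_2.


Delta^6 has 6+1 vertices. A 2-face is a choice of 2+1 vertices.
f_2 = C(6+1, 2+1) = C(7,3) = 35

35


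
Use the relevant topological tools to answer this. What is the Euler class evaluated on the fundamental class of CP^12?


For any closed oriented manifold, <e(TM),[M]> = chi(M).
chi(CP^12) = 12+1 = 13

13


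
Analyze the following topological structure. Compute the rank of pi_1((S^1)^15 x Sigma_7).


pi_1(A x B) = pi_1(A) x pi_1(B); rank of abelianization = b_1.
b_1(T^15) = 15, b_1(Sigma_7) = 2*7 = 14.
b_1(product) = 15 + 14 = 29

29


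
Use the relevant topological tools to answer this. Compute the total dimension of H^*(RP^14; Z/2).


H^k(RP^14; Z/2) = Z/2 for each 0 <= k <= 14.
Total dimension = 14 + 1 = 15

15


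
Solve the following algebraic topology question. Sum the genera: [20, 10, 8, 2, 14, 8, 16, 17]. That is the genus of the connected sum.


Genus is additive under connected sum of orientable surfaces.
g = 20 + 10 + 8 + 2 + 14 + 8 + 16 + 17 = 95

95


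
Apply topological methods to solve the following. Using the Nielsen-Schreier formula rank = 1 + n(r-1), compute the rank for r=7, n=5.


Nielsen-Schreier: an index-n subgroup of F_r is free of rank 1 + n(r-1).
Equivalently: chi(cover) = n*chi(base); chi(vee_r S^1) = 1 - 7 = -6.
chi(E) = 5*(-6) = -30; rank = 1 - chi(E) = 1 - (-30) = 31.
rank = 1 + 5*(7-1) = 1 + 30 = 31

31


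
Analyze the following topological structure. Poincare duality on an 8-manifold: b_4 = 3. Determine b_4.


Poincare duality for closed orientable n-manifolds: b_k = b_{n-k}.
Here n = 8, so b_4 = b_4 = 3

3


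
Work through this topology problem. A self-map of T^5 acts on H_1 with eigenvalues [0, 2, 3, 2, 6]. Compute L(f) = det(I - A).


For a torus self-map: L(f) = det(I - A) where A acts on H_1.
L(f) = (1-0) * (1-2) * (1-3) * (1-2) * (1-6) = 1 * -1 * -2 * -1 * -5 = 10

10


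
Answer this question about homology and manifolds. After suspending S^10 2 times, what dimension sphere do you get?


Each suspension raises dimension by 1: Sigma S^n = S^{n+1}.
Sigma^2 S^10 = S^{10+2} = S^12

12


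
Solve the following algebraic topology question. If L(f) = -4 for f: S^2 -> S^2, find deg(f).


L(f) = 1 + (-1)^2 deg(f) on S^2.
-4 = 1 + (-1)^2 * deg(f)
(-1)^2 * deg(f) = -5
deg(f) = -5

-5


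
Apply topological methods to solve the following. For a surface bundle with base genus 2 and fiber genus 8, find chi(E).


For a fiber bundle F -> E -> B (with CW structure): chi(E) = chi(B) * chi(F).
chi(Sigma_2) = -2, chi(Sigma_8) = -14.
chi(E) = (-2) * (-14) = 28

28


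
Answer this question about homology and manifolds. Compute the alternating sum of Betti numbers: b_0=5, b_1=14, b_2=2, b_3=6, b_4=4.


chi = sum_k (-1)^k b_k.
= (5) + (-14) + (2) + (-6) + (4)
= -9

-9


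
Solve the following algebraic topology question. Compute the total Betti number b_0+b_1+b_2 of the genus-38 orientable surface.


For Sigma_38: b_0 = 1, b_1 = 2g = 76, b_2 = 1.
Total = 1 + 76 + 1 = 78

78


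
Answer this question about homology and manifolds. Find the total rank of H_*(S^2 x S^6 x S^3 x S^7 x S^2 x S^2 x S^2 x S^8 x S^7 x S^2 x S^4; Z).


Total Betti number is multiplicative under products.
Each S^d (d>=1) has total Betti number 2.
There are 11 sphere factors.
Total = 2^11 = 2048

2048


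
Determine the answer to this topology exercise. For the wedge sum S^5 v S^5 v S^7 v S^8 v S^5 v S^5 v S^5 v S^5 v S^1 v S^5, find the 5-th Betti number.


For a wedge of spheres, H_k (k>0) is free on one generator per sphere of dimension k.
Spheres of dimension 5: count = 7.
b_5 = 7

7


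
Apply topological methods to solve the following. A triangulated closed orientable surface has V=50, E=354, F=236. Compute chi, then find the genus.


chi = V - E + F = 50 - 354 + 236 = -68
For orientable closed surface: chi = 2 - 2g, so g = (2 - chi)/2.
g = (2 - (-68)) / 2 = 70 / 2 = 35

35


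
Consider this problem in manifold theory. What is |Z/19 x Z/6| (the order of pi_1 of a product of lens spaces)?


pi_1(X x Y) = pi_1(X) x pi_1(Y).
pi_1(L(19,1)) = Z/19, pi_1(L(6,1)) = Z/6.
|Z/19 x Z/6| = 19 * 6 = 114

114


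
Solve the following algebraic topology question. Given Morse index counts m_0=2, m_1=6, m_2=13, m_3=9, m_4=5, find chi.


Morse theory: chi(M) = sum_k (-1)^k m_k where m_k = #(index-k critical points).
= (2) + (-6) + (13) + (-9) + (5) = 5

5


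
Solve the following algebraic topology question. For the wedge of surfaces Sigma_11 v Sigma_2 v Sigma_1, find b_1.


For a wedge X v Y: reduced H_k(X v Y) = H_k(X) + H_k(Y).
Each Sigma_g contributes b_1 = 2g.
b_1 = 22 + 4 + 2 = 28

28


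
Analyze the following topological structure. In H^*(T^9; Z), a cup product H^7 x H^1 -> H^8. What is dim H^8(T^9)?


Cup product: H^p x H^q -> H^{p+q}; here p+q = 7+1 = 8.
rank H^k(T^n) = C(n,k).
C(9,8) = 9

9


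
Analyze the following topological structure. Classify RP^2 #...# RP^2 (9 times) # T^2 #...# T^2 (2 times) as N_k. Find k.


Since a >= 1, the sum is non-orientable; each T^2 can be replaced by RP^2 # RP^2 (since T^2#RP^2 = 3RP^2).
Total crosscaps k = 9 + 2*2 = 13.
Check via chi: chi = 9*1 + 2*0 - (9+2-1)*2 = -11 = 2 - k = -11. Consistent.

13


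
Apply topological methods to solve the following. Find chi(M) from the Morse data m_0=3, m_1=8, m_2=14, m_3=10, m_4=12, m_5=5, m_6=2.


Morse theory: chi(M) = sum_k (-1)^k m_k where m_k = #(index-k critical points).
= (3) + (-8) + (14) + (-10) + (12) + (-5) + (2) = 8

8


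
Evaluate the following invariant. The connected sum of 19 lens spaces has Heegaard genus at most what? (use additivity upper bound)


Heegaard genus satisfies g(A#B) <= g(A) + g(B).
Each lens space has g = 1.
Upper bound: 19 * 1 = 19

19


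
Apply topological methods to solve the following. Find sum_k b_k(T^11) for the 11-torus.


b_k(T^11) = C(11,k), so the sum over k is sum_k C(11,k) = 2^11.
Total = 2^11 = 2048

2048


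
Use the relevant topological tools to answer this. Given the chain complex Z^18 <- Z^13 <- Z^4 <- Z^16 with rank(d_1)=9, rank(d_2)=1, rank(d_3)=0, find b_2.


rank H_k = rank(ker d_k) - rank(im d_{k+1}).
rank(ker d_2) = rank(C_2) - rank(d_2) = 4 - 1 = 3.
rank(im d_{2+1}) = 0.
rank H_2 = 3 - 0 = 3

3


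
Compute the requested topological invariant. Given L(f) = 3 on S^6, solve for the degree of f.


L(f) = 1 + (-1)^6 deg(f) on S^6.
3 = 1 + (-1)^6 * deg(f)
(-1)^6 * deg(f) = 2
deg(f) = 2

2


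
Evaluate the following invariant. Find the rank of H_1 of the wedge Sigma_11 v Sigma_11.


For a wedge: H_1(A v B) = H_1(A) + H_1(B).
b_1(Sigma_11) = 22, b_1(Sigma_11) = 22.
b_1 = 22 + 22 = 44

44


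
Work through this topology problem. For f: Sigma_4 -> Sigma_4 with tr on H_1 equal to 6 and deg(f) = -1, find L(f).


L(f) = tr(f_0*) - tr(f_1*) + tr(f_2*).
= 1 - (6) + (-1)
= -6

-6


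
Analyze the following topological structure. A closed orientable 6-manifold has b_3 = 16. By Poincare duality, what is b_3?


Poincare duality for closed orientable n-manifolds: b_k = b_{n-k}.
Here n = 6, so b_3 = b_3 = 16

16


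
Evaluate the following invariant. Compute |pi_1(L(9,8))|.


pi_1(L(p,q)) = Z/pZ for any q coprime to p.
|pi_1(L(9,8))| = 9

9


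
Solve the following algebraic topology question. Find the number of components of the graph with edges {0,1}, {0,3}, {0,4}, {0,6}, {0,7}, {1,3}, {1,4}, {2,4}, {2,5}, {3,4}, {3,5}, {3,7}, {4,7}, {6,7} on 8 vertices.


Run DFS/union-find over 8 vertices.
V = 8, E = 14.
Number of components = 1

1


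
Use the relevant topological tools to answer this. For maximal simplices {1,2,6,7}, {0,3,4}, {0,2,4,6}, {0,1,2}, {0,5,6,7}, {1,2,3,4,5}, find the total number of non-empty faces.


Each maximal simplex on m vertices has 2^m - 1 nonempty faces.
Take the union (dedupe shared faces).
Total distinct faces = 66

66


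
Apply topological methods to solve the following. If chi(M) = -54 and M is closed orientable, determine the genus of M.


chi = 2 - 2g for closed orientable surfaces.
-54 = 2 - 2g
2g = 2 - (-54) = 56
g = 28

28


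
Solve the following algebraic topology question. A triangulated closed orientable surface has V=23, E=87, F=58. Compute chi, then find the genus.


chi = V - E + F = 23 - 87 + 58 = -6
For orientable closed surface: chi = 2 - 2g, so g = (2 - chi)/2.
g = (2 - (-6)) / 2 = 8 / 2 = 4

4


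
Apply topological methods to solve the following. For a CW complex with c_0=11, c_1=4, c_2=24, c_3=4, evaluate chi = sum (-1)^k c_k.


chi = sum_k (-1)^k c_k.
= (-1)^0*11 + (-1)^1*4 + (-1)^2*24 + (-1)^3*4
= (11) + (-4) + (24) + (-4)
= 27

27


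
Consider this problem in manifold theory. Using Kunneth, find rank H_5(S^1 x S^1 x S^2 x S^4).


Each S^d has Poincare polynomial 1 + t^d.
The product S^1 x S^1 x S^2 x S^4 has Poincare polynomial prod(1+t^d_i).
Expanding: b_0=1, b_1=2, b_2=2, b_3=2, b_4=2, b_5=2, b_6=2, b_7=2, b_8=1.
b_5 = 2

2


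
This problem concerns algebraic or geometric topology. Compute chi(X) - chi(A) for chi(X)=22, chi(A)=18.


Relative Euler characteristic: chi(X, A) = chi(X) - chi(A).
= 22 - (18) = 4

4


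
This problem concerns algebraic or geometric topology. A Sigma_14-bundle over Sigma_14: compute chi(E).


For a fiber bundle F -> E -> B (with CW structure): chi(E) = chi(B) * chi(F).
chi(Sigma_14) = -26, chi(Sigma_14) = -26.
chi(E) = (-26) * (-26) = 676

676


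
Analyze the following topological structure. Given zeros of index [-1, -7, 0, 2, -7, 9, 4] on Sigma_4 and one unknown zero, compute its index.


Poincare-Hopf: sum of indices = chi(M).
chi(Sigma_4) = 2 - 2*4 = -6.
Sum of known indices = 0.
x = chi - (sum known) = -6 - (0) = -6

-6


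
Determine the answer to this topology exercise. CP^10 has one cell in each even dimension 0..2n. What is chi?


CP^10 has one cell in each even dimension 0, 2, ..., 2*10 (10+1 cells total).
All cells are even-dimensional, so chi = number of cells.
chi = 10 + 1 = 11

11


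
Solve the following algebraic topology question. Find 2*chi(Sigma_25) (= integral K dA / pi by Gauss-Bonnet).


Gauss-Bonnet: integral K dA = 2*pi*chi(M).
chi(Sigma_25) = 2 - 2*25 = -48.
(integral K dA)/pi = 2*chi = 2*(-48) = -96

-96


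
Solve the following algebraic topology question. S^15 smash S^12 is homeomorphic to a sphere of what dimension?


S^m ^ S^n = S^{m+n}.
k = 15 + 12 = 27

27


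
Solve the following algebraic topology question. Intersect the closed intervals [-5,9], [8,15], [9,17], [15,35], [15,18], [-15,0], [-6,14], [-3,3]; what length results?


Intersection = [max(a_i), min(b_i)] = [15, 0].
Since 15 > 0, the intersection is empty.
Length = 0

0


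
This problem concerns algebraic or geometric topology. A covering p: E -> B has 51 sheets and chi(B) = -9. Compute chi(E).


For a finite covering: chi(E) = (number of sheets) * chi(B).
chi(E) = 51 * (-9) = -459

-459


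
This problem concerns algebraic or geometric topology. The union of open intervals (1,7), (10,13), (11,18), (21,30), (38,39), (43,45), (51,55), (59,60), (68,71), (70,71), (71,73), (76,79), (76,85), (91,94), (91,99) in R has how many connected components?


Sort and merge overlapping open intervals.
Merged: (1,7), (10,18), (21,30), (38,39), (43,45), (51,55), (59,60), (68,71), (71,73), (76,85), (91,99).
Number of components = 11

11


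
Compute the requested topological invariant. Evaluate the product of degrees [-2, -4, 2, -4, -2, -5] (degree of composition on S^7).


Degree is multiplicative: deg(composition) = product of degrees.
= (-2) * (-4) * (2) * (-4) * (-2) * (-5) = -640

-640


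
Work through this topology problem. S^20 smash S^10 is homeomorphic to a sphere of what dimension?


S^m ^ S^n = S^{m+n}.
k = 20 + 10 = 30

30


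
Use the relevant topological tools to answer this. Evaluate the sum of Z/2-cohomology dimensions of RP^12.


H^k(RP^12; Z/2) = Z/2 for each 0 <= k <= 12.
Total dimension = 12 + 1 = 13

13


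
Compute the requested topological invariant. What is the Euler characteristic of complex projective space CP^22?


CP^22 has one cell in each even dimension 0, 2, ..., 2*22 (22+1 cells total).
All cells are even-dimensional, so chi = number of cells.
chi = 22 + 1 = 23

23


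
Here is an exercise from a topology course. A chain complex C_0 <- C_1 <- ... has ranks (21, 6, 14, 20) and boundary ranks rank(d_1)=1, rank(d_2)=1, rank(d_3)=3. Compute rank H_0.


rank H_k = rank(ker d_k) - rank(im d_{k+1}).
rank(ker d_0) = rank(C_0) - rank(d_0) = 21 - 0 = 21.
rank(im d_{0+1}) = 1.
rank H_0 = 21 - 1 = 20

20


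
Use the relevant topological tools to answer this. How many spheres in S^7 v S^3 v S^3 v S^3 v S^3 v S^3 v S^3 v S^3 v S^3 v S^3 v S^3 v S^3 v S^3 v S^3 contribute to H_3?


For a wedge of spheres, H_k (k>0) is free on one generator per sphere of dimension k.
Spheres of dimension 3: count = 13.
b_3 = 13

13


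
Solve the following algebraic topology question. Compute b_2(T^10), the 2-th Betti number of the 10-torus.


By the Kunneth formula, b_k(T^n) = C(n,k).
b_2(T^10) = C(10,2).
C(10,2) = 10!/(2!*8!) = 45

45


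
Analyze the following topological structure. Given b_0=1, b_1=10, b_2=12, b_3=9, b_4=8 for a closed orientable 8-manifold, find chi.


By Poincare duality b_k = b_{8-k}, so full Betti numbers: b_0=1, b_1=10, b_2=12, b_3=9, b_4=8, b_5=9, b_6=12, b_7=10, b_8=1.
chi = sum (-1)^k b_k = -4

-4


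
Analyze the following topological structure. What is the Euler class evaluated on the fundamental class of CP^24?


For any closed oriented manifold, <e(TM),[M]> = chi(M).
chi(CP^24) = 24+1 = 25

25


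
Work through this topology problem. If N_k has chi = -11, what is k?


chi = 2 - k for closed non-orientable surfaces with k crosscaps.
-11 = 2 - k
k = 2 - (-11) = 13

13


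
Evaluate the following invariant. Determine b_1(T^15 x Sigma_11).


pi_1(A x B) = pi_1(A) x pi_1(B); rank of abelianization = b_1.
b_1(T^15) = 15, b_1(Sigma_11) = 2*11 = 22.
b_1(product) = 15 + 22 = 37

37


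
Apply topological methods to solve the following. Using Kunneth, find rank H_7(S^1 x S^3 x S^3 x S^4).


Each S^d has Poincare polynomial 1 + t^d.
The product S^1 x S^3 x S^3 x S^4 has Poincare polynomial prod(1+t^d_i).
Expanding: b_0=1, b_1=1, b_3=2, b_4=3, b_5=1, b_6=1, b_7=3, b_8=2, b_10=1, b_11=1.
b_7 = 3

3


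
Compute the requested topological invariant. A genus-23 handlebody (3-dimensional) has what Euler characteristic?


A genus-g handlebody deformation retracts to a wedge of g circles.
chi(vee_g S^1) = 1 - g.
chi(H_23) = 1 - 23 = -22

-22


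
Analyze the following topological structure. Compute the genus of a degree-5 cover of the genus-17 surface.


For an n-sheeted cover: chi(E) = n * chi(B).
chi(Sigma_17) = 2 - 2*17 = -32.
chi(E) = 5 * (-32) = -160.
genus(E) = (2 - chi(E))/2 = (2 - (-160))/2 = 162/2 = 81

81


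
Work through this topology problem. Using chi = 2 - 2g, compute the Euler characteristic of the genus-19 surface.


For a closed orientable surface of genus g: chi = 2 - 2g.
Here g = 19.
chi = 2 - 2*19 = 2 - 38 = -36

-36
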